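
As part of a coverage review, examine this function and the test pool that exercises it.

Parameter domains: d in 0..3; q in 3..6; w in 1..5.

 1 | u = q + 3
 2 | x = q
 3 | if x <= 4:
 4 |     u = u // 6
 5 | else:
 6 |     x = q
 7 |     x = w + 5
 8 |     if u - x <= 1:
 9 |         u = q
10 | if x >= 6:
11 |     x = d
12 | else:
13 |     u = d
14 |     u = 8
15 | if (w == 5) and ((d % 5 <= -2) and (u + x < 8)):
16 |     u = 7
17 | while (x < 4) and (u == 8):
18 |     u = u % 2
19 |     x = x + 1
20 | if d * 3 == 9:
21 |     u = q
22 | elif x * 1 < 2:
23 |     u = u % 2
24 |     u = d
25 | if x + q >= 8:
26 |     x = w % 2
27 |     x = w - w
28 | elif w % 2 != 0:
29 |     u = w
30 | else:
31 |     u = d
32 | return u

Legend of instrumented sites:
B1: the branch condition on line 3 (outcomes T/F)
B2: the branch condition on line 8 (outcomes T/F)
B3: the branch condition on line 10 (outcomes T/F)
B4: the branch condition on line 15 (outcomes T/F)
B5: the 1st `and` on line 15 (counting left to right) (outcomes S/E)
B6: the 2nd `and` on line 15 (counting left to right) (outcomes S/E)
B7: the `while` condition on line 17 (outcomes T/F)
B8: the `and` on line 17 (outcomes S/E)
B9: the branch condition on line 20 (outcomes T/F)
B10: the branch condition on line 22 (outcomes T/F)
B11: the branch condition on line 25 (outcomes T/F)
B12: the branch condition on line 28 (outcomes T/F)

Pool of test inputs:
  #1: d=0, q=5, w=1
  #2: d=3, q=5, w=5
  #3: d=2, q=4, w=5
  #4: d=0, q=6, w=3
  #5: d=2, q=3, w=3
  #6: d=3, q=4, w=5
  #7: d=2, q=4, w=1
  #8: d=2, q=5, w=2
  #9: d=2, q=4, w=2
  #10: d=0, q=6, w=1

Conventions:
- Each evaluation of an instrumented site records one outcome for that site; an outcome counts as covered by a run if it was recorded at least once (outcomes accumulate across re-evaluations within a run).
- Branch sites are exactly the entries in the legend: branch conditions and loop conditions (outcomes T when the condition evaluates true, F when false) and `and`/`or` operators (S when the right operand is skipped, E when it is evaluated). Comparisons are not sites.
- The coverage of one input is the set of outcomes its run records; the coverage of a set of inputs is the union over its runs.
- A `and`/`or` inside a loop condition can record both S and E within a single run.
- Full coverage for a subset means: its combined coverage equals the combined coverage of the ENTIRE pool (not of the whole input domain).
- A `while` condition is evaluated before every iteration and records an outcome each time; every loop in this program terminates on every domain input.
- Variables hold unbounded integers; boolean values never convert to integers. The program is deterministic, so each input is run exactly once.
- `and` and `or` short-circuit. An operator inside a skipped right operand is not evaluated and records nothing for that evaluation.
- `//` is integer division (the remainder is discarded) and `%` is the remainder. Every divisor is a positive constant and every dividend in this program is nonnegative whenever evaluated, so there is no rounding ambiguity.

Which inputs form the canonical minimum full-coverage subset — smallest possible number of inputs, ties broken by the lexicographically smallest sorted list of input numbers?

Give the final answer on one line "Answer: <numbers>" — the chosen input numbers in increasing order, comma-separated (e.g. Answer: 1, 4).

test 1 (d=0, q=5, w=1) fires B1->F, B2->F, B3->T, B5->S, B4->F, B8->E, B7->T, B8->E, B7->F, B9->F, B10->T, B11->F, B12->T; hits B1=F, B2=F, B3=T, B4=F, B5=S, B7=T, B7=F, B8=E, B9=F, B10=T, B11=F, B12=T
test 2 (d=3, q=5, w=5) fires B1->F, B2->T, B3->T, B5->E, B6->S, B4->F, B8->E, B7->F, B9->T, B11->T; hits B1=F, B2=T, B3=T, B4=F, B5=E, B6=S, B7=F, B8=E, B9=T, B11=T
test 3 (d=2, q=4, w=5) fires B1->T, B3->F, B5->E, B6->S, B4->F, B8->S, B7->F, B9->F, B10->F, B11->T; hits B1=T, B3=F, B4=F, B5=E, B6=S, B7=F, B8=S, B9=F, B10=F, B11=T
test 4 (d=0, q=6, w=3) fires B1->F, B2->T, B3->T, B5->S, B4->F, B8->E, B7->F, B9->F, B10->T, B11->F, B12->T; hits B1=F, B2=T, B3=T, B4=F, B5=S, B7=F, B8=E, B9=F, B10=T, B11=F, B12=T
test 5 (d=2, q=3, w=3) fires B1->T, B3->F, B5->S, B4->F, B8->E, B7->T, B8->S, B7->F, B9->F, B10->F, B11->F, B12->T; hits B1=T, B3=F, B4=F, B5=S, B7=T, B7=F, B8=S, B8=E, B9=F, B10=F, B11=F, B12=T
test 6 (d=3, q=4, w=5) fires B1->T, B3->F, B5->E, B6->S, B4->F, B8->S, B7->F, B9->T, B11->T; hits B1=T, B3=F, B4=F, B5=E, B6=S, B7=F, B8=S, B9=T, B11=T
test 7 (d=2, q=4, w=1) fires B1->T, B3->F, B5->S, B4->F, B8->S, B7->F, B9->F, B10->F, B11->T; hits B1=T, B3=F, B4=F, B5=S, B7=F, B8=S, B9=F, B10=F, B11=T
test 8 (d=2, q=5, w=2) fires B1->F, B2->T, B3->T, B5->S, B4->F, B8->E, B7->F, B9->F, B10->F, B11->F, B12->F; hits B1=F, B2=T, B3=T, B4=F, B5=S, B7=F, B8=E, B9=F, B10=F, B11=F, B12=F
test 9 (d=2, q=4, w=2) fires B1->T, B3->F, B5->S, B4->F, B8->S, B7->F, B9->F, B10->F, B11->T; hits B1=T, B3=F, B4=F, B5=S, B7=F, B8=S, B9=F, B10=F, B11=T
test 10 (d=0, q=6, w=1) fires B1->F, B2->F, B3->T, B5->S, B4->F, B8->E, B7->F, B9->F, B10->T, B11->F, B12->T; hits B1=F, B2=F, B3=T, B4=F, B5=S, B7=F, B8=E, B9=F, B10=T, B11=F, B12=T
together the pool reaches 22 outcomes: B1=T, B1=F, B2=T, B2=F, B3=T, B3=F, B4=F, B5=S, B5=E, B6=S, B7=T, B7=F, B8=S, B8=E, B9=T, B9=F, B10=T, B10=F, B11=T, B11=F, B12=T, B12=F
checked all size-1 subsets: none covers 22 outcomes (max 12/22)
checked all size-2 subsets: none covers 22 outcomes (max 19/22)
at size 3, {1, 6, 8} reaches all 22 outcomes; every lexicographically earlier size-3 subset fails

Answer: 1, 6, 8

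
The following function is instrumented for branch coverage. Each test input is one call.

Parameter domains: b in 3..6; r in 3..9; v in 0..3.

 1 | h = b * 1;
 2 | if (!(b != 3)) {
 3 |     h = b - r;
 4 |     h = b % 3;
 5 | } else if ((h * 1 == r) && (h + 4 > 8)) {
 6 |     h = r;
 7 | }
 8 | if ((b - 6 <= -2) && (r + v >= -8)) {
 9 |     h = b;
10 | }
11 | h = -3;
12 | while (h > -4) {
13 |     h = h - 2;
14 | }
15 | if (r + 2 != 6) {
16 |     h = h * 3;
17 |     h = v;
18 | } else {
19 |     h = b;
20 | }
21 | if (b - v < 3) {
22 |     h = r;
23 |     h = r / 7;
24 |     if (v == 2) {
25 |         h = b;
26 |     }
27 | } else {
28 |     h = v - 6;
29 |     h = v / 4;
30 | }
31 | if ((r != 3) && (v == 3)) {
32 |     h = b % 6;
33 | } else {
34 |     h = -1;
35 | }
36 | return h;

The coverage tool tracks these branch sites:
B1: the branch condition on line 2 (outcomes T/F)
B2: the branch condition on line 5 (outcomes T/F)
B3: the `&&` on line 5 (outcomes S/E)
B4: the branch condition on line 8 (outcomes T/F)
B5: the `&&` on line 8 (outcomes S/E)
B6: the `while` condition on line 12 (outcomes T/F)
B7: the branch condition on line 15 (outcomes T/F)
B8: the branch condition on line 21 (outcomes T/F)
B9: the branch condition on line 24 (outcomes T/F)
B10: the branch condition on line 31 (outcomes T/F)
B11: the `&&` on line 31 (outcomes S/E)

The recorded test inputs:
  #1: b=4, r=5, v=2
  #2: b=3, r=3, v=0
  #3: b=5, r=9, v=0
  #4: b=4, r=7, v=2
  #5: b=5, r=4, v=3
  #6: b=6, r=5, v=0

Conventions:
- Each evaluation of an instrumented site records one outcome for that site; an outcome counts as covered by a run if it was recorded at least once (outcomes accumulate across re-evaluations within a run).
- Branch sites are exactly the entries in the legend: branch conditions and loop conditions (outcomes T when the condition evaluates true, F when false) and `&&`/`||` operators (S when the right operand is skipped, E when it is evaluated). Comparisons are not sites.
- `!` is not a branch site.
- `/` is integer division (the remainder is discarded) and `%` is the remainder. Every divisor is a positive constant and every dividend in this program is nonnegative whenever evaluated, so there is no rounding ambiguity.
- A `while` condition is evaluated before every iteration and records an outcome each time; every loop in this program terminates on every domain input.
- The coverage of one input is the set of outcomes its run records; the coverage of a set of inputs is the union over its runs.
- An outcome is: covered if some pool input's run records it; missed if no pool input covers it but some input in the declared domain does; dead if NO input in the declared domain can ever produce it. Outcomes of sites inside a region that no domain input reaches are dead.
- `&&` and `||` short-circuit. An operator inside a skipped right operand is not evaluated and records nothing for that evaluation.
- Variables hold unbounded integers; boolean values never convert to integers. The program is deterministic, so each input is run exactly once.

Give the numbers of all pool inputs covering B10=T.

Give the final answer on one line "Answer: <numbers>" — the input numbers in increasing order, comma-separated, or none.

input #1 (b=4, r=5, v=2): never hits B10=T
input #2 (b=3, r=3, v=0): never hits B10=T
input #3 (b=5, r=9, v=0): never hits B10=T
input #4 (b=4, r=7, v=2): never hits B10=T
input #5 (b=5, r=4, v=3): hits B10=T
input #6 (b=6, r=5, v=0): never hits B10=T

Answer: 5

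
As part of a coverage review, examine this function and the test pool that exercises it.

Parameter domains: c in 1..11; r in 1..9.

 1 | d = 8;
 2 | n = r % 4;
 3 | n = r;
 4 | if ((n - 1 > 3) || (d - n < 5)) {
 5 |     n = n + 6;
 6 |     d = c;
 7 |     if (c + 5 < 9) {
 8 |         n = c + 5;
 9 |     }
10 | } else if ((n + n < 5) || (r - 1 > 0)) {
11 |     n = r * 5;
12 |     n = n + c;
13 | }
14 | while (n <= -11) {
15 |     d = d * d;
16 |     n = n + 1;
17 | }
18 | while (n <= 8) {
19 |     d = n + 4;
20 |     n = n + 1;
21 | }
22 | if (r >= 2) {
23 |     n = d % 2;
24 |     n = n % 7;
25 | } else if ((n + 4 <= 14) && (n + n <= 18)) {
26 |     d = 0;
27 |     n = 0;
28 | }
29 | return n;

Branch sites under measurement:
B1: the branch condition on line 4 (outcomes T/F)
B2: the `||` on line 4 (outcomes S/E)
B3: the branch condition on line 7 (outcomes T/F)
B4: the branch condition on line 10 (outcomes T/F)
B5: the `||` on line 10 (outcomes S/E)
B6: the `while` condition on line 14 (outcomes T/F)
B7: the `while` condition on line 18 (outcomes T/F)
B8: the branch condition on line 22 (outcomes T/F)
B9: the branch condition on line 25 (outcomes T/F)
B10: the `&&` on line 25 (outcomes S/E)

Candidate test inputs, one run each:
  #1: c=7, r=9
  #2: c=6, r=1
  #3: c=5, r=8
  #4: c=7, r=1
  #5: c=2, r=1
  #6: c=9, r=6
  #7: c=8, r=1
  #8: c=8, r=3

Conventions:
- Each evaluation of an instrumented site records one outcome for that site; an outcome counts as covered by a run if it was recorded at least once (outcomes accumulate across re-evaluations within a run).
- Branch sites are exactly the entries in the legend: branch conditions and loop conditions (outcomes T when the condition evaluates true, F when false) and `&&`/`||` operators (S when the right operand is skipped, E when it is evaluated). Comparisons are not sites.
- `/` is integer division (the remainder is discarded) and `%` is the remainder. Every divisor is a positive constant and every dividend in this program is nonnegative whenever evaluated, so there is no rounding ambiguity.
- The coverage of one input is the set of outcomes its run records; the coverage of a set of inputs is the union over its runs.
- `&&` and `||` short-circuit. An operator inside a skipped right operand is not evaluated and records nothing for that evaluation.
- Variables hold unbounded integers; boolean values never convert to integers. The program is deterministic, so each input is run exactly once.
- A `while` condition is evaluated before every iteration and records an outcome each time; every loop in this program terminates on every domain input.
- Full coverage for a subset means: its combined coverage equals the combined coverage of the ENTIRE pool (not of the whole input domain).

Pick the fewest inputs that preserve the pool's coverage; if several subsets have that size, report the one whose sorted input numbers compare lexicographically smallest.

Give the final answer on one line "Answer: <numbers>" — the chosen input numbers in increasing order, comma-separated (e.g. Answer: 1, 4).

run #1 (c=7, r=9) runs B2->S, B1->T, B3->F, B6->F, B7->F, B8->T; records B1=T, B2=S, B3=F, B6=F, B7=F, B8=T
run #2 (c=6, r=1) runs B2->E, B1->F, B5->S, B4->T, B6->F, B7->F, B8->F, B10->S, B9->F; records B1=F, B2=E, B4=T, B5=S, B6=F, B7=F, B8=F, B9=F, B10=S
run #3 (c=5, r=8) runs B2->S, B1->T, B3->F, B6->F, B7->F, B8->T; records B1=T, B2=S, B3=F, B6=F, B7=F, B8=T
run #4 (c=7, r=1) runs B2->E, B1->F, B5->S, B4->T, B6->F, B7->F, B8->F, B10->S, B9->F; records B1=F, B2=E, B4=T, B5=S, B6=F, B7=F, B8=F, B9=F, B10=S
run #5 (c=2, r=1) runs B2->E, B1->F, B5->S, B4->T, B6->F, B7->T, B7->T, B7->F, B8->F, B10->E, B9->T; records B1=F, B2=E, B4=T, B5=S, B6=F, B7=T, B7=F, B8=F, B9=T, B10=E
run #6 (c=9, r=6) runs B2->S, B1->T, B3->F, B6->F, B7->F, B8->T; records B1=T, B2=S, B3=F, B6=F, B7=F, B8=T
run #7 (c=8, r=1) runs B2->E, B1->F, B5->S, B4->T, B6->F, B7->F, B8->F, B10->S, B9->F; records B1=F, B2=E, B4=T, B5=S, B6=F, B7=F, B8=F, B9=F, B10=S
run #8 (c=8, r=3) runs B2->E, B1->F, B5->E, B4->T, B6->F, B7->F, B8->T; records B1=F, B2=E, B4=T, B5=E, B6=F, B7=F, B8=T
the full pool covers 17 outcomes: B1=T, B1=F, B2=S, B2=E, B3=F, B4=T, B5=S, B5=E, B6=F, B7=T, B7=F, B8=T, B8=F, B9=T, B9=F, B10=S, B10=E
every size-1 subset falls short of the 17 outcomes (best: 10/17)
every size-2 subset falls short of the 17 outcomes (best: 14/17)
every size-3 subset falls short of the 17 outcomes (best: 16/17)
at size 4, {1, 2, 5, 8} reaches all 17 outcomes; every lexicographically earlier size-4 subset fails

Answer: 1, 2, 5, 8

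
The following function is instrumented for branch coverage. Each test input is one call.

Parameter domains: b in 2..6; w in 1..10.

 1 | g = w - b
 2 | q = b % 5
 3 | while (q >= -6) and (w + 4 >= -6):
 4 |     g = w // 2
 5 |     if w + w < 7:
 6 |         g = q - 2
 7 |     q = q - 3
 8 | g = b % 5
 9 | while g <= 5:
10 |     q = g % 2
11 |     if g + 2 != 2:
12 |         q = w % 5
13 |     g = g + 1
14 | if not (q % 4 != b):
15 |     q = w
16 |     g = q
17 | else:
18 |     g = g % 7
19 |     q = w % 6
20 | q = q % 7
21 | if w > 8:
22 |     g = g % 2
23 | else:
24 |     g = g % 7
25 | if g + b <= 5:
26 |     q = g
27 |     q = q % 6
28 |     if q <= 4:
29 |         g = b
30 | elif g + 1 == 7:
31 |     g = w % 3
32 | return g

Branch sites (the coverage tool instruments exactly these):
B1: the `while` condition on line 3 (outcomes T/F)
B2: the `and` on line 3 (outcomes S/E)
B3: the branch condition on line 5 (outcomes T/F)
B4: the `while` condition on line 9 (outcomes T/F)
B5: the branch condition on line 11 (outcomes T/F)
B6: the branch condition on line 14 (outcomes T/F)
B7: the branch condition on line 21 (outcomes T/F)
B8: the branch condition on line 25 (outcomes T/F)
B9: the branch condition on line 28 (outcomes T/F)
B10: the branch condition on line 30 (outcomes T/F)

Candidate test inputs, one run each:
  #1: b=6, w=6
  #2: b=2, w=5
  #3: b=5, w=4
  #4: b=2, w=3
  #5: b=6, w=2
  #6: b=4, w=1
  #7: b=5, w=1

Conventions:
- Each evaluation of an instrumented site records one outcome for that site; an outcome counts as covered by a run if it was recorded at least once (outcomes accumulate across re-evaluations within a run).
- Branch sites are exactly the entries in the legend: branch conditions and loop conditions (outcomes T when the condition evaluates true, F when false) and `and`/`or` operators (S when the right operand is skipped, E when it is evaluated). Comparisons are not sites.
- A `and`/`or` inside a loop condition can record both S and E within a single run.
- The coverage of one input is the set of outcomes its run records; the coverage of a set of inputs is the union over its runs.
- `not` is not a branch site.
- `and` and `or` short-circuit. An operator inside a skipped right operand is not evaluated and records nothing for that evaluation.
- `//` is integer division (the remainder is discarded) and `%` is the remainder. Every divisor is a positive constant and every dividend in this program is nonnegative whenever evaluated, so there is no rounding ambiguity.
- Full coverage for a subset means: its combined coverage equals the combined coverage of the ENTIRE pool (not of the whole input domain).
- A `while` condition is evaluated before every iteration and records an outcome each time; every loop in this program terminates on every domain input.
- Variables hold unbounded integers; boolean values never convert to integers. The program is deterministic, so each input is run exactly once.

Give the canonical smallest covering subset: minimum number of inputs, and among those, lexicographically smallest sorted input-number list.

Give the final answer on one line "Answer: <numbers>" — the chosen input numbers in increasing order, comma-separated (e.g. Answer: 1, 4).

#1 (b=6, w=6) -> B2->E, B1->T, B3->F, B2->E, B1->T, B3->F, B2->E, B1->T, B3->F, B2->S, B1->F, B4->T, B5->T, B4->T, ...; covered: B1=T, B1=F, B2=S, B2=E, B3=F, B4=T, B4=F, B5=T, B6=F, B7=F, B8=F, B10=T
#2 (b=2, w=5) -> B2->E, B1->T, B3->F, B2->E, B1->T, B3->F, B2->E, B1->T, B3->F, B2->S, B1->F, B4->T, B5->T, B4->T, ...; covered: B1=T, B1=F, B2=S, B2=E, B3=F, B4=T, B4=F, B5=T, B6=F, B7=F, B8=F, B10=T
#3 (b=5, w=4) -> B2->E, B1->T, B3->F, B2->E, B1->T, B3->F, B2->E, B1->T, B3->F, B2->S, B1->F, B4->T, B5->F, B4->T, ...; covered: B1=T, B1=F, B2=S, B2=E, B3=F, B4=T, B4=F, B5=T, B5=F, B6=F, B7=F, B8=F, B10=T
#4 (b=2, w=3) -> B2->E, B1->T, B3->T, B2->E, B1->T, B3->T, B2->E, B1->T, B3->T, B2->S, B1->F, B4->T, B5->T, B4->T, ...; covered: B1=T, B1=F, B2=S, B2=E, B3=T, B4=T, B4=F, B5=T, B6=F, B7=F, B8=F, B10=T
#5 (b=6, w=2) -> B2->E, B1->T, B3->T, B2->E, B1->T, B3->T, B2->E, B1->T, B3->T, B2->S, B1->F, B4->T, B5->T, B4->T, ...; covered: B1=T, B1=F, B2=S, B2=E, B3=T, B4=T, B4=F, B5=T, B6=F, B7=F, B8=F, B10=T
#6 (b=4, w=1) -> B2->E, B1->T, B3->T, B2->E, B1->T, B3->T, B2->E, B1->T, B3->T, B2->E, B1->T, B3->T, B2->S, B1->F, ...; covered: B1=T, B1=F, B2=S, B2=E, B3=T, B4=T, B4=F, B5=T, B6=F, B7=F, B8=F, B10=T
#7 (b=5, w=1) -> B2->E, B1->T, B3->T, B2->E, B1->T, B3->T, B2->E, B1->T, B3->T, B2->S, B1->F, B4->T, B5->F, B4->T, ...; covered: B1=T, B1=F, B2=S, B2=E, B3=T, B4=T, B4=F, B5=T, B5=F, B6=F, B7=F, B8=F, B10=T
together the pool reaches 14 outcomes: B1=T, B1=F, B2=S, B2=E, B3=T, B3=F, B4=T, B4=F, B5=T, B5=F, B6=F, B7=F, B8=F, B10=T
checked all size-1 subsets: none covers 14 outcomes (max 13/14)
inputs {1, 7} (size 2) cover everything; no size-2 subset with a lexicographically smaller index list covers all 14

Answer: 1, 7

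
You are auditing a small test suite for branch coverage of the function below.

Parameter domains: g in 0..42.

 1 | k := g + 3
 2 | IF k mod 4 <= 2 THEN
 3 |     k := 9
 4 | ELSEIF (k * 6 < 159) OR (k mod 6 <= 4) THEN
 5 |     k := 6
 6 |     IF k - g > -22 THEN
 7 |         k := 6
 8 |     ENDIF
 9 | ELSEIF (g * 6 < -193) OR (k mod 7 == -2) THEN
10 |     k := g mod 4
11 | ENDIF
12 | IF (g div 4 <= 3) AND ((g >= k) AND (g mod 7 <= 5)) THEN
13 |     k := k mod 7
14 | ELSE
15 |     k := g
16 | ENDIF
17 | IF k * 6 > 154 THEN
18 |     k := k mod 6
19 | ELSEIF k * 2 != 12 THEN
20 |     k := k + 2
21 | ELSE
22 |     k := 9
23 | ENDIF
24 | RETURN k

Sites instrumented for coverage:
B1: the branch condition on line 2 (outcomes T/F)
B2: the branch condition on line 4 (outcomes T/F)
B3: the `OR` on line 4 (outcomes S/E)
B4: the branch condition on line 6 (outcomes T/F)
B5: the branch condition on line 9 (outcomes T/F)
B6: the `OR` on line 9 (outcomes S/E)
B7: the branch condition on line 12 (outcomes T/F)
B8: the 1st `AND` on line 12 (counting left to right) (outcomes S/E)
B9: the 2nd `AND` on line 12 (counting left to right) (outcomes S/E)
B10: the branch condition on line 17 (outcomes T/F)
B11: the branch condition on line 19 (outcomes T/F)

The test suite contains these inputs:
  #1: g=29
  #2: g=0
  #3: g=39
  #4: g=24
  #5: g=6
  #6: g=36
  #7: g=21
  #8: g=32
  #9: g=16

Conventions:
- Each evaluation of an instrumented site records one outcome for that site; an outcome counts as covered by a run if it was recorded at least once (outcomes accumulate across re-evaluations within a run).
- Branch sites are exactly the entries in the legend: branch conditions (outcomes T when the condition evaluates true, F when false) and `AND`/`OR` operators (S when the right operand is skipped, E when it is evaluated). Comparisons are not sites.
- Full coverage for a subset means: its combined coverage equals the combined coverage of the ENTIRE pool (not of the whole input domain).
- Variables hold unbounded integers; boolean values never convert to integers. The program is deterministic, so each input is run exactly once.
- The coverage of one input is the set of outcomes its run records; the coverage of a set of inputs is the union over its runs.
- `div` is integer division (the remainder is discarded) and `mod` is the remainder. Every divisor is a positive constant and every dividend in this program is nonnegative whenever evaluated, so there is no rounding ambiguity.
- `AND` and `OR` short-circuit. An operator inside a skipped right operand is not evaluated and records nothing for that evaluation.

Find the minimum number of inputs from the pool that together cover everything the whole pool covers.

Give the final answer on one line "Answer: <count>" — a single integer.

input #1 (g=29): covers B1=T, B7=F, B8=S, B10=T
input #2 (g=0): covers B1=F, B2=T, B3=S, B4=T, B7=F, B8=E, B9=S, B10=F, B11=T
input #3 (g=39): covers B1=T, B7=F, B8=S, B10=T
input #4 (g=24): covers B1=F, B2=T, B3=E, B4=T, B7=F, B8=S, B10=F, B11=T
input #5 (g=6): covers B1=T, B7=F, B8=E, B9=S, B10=F, B11=F
input #6 (g=36): covers B1=F, B2=T, B3=E, B4=F, B7=F, B8=S, B10=T
input #7 (g=21): covers B1=T, B7=F, B8=S, B10=F, B11=T
input #8 (g=32): covers B1=F, B2=F, B3=E, B5=F, B6=E, B7=F, B8=S, B10=T
input #9 (g=16): covers B1=F, B2=T, B3=S, B4=T, B7=F, B8=S, B10=F, B11=T
the full pool covers 18 outcomes: B1=T, B1=F, B2=T, B2=F, B3=S, B3=E, B4=T, B4=F, B5=F, B6=E, B7=F, B8=S, B8=E, B9=S, B10=T, B10=F, B11=T, B11=F
every size-1 subset falls short of the 18 outcomes (best: 9/18)
every size-2 subset falls short of the 18 outcomes (best: 15/18)
every size-3 subset falls short of the 18 outcomes (best: 17/18)
the canonical winner is {2, 5, 6, 8}: size 4, full 18-outcome coverage, earliest index list among size-4 covers

Answer: 4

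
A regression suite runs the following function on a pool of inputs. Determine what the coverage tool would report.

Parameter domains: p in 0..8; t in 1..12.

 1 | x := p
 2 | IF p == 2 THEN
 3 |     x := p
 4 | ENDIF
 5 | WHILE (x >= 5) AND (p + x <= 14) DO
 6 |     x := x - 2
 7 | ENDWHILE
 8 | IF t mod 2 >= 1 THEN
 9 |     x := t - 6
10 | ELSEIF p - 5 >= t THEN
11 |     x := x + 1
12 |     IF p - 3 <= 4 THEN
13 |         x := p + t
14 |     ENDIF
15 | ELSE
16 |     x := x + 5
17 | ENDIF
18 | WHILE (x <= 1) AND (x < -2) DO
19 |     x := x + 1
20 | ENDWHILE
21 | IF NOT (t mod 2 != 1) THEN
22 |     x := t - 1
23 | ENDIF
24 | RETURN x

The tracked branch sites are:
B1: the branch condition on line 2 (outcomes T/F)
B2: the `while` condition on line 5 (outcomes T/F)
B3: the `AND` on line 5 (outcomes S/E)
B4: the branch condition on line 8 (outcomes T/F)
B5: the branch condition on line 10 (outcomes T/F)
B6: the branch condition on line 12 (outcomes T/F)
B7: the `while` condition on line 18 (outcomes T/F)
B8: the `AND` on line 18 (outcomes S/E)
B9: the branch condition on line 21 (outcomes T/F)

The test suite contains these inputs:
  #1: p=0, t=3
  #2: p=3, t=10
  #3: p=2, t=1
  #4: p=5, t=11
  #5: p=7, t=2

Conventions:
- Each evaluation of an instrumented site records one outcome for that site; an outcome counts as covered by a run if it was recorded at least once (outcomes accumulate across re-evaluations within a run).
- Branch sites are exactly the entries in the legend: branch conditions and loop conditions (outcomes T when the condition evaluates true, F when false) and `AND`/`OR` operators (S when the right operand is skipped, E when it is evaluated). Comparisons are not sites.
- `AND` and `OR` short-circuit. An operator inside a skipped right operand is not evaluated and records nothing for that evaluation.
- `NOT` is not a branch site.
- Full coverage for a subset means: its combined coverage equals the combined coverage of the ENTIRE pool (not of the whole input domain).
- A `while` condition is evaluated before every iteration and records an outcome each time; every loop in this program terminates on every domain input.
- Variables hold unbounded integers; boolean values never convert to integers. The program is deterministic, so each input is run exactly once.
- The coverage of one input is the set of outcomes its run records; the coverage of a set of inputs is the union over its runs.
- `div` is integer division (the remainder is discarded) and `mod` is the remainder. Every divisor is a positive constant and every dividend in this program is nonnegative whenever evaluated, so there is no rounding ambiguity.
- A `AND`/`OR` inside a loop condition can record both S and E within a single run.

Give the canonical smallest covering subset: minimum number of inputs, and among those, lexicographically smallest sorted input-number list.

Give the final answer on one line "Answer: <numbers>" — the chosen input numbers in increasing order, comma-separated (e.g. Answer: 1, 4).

input #1, p=0, t=3: events B1->F, B3->S, B2->F, B4->T, B8->E, B7->T, B8->E, B7->F, B9->T; outcomes B1=F, B2=F, B3=S, B4=T, B7=T, B7=F, B8=E, B9=T
input #2, p=3, t=10: events B1->F, B3->S, B2->F, B4->F, B5->F, B8->S, B7->F, B9->F; outcomes B1=F, B2=F, B3=S, B4=F, B5=F, B7=F, B8=S, B9=F
input #3, p=2, t=1: events B1->T, B3->S, B2->F, B4->T, B8->E, B7->T, B8->E, B7->T, B8->E, B7->T, B8->E, B7->F, B9->T; outcomes B1=T, B2=F, B3=S, B4=T, B7=T, B7=F, B8=E, B9=T
input #4, p=5, t=11: events B1->F, B3->E, B2->T, B3->S, B2->F, B4->T, B8->S, B7->F, B9->T; outcomes B1=F, B2=T, B2=F, B3=S, B3=E, B4=T, B7=F, B8=S, B9=T
input #5, p=7, t=2: events B1->F, B3->E, B2->T, B3->E, B2->T, B3->S, B2->F, B4->F, B5->T, B6->T, B8->S, B7->F, B9->F; outcomes B1=F, B2=T, B2=F, B3=S, B3=E, B4=F, B5=T, B6=T, B7=F, B8=S, B9=F
pool-wide coverage (17 outcomes): B1=T, B1=F, B2=T, B2=F, B3=S, B3=E, B4=T, B4=F, B5=T, B5=F, B6=T, B7=T, B7=F, B8=S, B8=E, B9=T, B9=F
checked all size-1 subsets: none covers 17 outcomes (max 11/17)
checked all size-2 subsets: none covers 17 outcomes (max 16/17)
at size 3, {2, 3, 5} reaches all 17 outcomes; every lexicographically earlier size-3 subset fails

Answer: 2, 3, 5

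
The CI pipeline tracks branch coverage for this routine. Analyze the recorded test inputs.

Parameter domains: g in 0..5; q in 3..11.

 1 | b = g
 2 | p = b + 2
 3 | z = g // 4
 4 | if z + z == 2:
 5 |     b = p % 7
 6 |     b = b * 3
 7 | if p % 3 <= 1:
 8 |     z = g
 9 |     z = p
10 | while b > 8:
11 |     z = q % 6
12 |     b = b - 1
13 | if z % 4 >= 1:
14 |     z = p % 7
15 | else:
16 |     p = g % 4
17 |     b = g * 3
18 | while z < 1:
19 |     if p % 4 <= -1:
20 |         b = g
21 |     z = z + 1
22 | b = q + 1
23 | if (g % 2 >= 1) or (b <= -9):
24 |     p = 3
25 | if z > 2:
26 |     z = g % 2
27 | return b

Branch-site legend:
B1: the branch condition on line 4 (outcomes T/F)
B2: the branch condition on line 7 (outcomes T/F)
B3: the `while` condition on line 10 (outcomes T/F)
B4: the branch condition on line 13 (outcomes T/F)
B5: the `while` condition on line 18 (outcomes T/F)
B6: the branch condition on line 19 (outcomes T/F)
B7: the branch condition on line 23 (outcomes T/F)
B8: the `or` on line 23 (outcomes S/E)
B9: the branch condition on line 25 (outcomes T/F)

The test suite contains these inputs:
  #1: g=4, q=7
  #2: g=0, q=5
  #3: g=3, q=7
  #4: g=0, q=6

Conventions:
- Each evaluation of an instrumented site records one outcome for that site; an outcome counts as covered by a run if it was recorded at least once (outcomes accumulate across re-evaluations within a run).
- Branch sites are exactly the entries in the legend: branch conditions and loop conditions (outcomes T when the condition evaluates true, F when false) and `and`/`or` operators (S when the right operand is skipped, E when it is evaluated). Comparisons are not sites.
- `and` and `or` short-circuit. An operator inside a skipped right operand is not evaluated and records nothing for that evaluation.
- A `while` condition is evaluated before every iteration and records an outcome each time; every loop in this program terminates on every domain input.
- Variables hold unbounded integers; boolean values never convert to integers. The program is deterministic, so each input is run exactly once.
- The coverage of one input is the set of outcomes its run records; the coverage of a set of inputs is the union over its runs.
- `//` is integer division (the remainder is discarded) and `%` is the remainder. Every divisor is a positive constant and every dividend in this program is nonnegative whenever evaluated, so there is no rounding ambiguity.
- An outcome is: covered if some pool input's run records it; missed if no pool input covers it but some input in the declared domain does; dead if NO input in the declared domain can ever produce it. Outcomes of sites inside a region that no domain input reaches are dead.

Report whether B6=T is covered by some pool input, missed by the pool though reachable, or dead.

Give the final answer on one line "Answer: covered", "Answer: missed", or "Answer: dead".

no pool input records B6=T
checking all 54 inputs in the declared domain: B6=T is never recorded -> dead

Answer: dead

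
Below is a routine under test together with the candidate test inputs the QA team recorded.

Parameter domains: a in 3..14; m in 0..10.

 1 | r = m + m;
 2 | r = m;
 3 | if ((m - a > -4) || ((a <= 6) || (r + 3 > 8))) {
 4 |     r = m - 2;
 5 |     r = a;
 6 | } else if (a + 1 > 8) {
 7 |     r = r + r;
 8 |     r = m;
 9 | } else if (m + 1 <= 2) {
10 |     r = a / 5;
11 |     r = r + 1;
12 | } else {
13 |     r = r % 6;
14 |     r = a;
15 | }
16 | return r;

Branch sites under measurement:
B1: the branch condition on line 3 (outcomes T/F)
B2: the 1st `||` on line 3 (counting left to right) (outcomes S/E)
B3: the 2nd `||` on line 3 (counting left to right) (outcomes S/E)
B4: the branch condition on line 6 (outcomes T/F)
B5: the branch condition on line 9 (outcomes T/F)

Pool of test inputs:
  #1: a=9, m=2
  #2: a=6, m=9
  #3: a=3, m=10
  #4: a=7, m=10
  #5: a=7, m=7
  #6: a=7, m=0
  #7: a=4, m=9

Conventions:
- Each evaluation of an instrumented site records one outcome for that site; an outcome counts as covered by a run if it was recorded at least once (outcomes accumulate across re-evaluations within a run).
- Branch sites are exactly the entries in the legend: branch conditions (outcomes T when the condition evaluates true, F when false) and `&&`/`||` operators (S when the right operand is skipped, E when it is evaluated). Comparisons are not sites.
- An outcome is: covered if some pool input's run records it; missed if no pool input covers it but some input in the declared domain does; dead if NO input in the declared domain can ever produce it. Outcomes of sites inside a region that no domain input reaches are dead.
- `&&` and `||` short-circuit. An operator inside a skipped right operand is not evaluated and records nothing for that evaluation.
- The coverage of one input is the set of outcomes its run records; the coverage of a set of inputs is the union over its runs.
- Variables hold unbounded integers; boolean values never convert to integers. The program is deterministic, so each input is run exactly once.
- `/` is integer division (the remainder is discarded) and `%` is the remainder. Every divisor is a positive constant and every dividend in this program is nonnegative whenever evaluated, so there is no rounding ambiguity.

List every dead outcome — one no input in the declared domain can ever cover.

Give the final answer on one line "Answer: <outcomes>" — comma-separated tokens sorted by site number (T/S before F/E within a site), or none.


checking every outcome against all 132 domain inputs:
  reachable outcomes have witnesses, e.g. B1=T (e.g. a=3, m=0), B1=F (e.g. a=7, m=0), B2=S (e.g. a=3, m=0), B2=E (e.g. a=4, m=0)
Answer: none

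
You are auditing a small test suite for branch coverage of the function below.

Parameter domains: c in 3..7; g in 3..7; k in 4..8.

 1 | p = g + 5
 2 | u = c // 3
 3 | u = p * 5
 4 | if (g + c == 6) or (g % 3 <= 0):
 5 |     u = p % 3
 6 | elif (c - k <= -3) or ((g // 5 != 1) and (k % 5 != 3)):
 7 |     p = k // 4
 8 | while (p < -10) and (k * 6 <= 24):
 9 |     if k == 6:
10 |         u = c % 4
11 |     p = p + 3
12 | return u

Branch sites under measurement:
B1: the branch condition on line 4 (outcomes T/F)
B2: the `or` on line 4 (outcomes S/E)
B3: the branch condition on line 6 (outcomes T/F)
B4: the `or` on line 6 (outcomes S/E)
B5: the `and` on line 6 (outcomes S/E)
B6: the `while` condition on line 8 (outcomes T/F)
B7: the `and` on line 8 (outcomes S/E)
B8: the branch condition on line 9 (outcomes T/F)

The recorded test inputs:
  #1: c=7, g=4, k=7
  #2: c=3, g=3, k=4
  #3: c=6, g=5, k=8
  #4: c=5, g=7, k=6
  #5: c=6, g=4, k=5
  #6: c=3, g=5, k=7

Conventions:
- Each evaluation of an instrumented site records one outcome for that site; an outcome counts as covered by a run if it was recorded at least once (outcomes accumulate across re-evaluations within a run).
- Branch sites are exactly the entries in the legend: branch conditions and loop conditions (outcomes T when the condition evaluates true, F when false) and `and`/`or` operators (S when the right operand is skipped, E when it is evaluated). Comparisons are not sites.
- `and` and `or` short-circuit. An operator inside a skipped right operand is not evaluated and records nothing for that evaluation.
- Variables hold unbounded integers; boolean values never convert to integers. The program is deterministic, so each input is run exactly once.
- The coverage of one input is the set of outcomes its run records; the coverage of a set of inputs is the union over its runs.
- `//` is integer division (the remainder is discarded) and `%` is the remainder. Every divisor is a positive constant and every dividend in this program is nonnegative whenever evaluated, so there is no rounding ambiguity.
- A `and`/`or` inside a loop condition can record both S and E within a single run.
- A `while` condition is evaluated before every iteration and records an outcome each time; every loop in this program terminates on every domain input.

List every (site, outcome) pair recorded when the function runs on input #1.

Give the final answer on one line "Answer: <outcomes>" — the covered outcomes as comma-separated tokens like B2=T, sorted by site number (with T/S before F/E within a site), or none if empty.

Tracing the run of input #1 (c=7, g=4, k=7):
  B2->E, B1->F, B4->E, B5->E, B3->T, B7->S, B6->F
distinct outcomes covered: B1=F, B2=E, B3=T, B4=E, B5=E, B6=F, B7=S

Answer: B1=F, B2=E, B3=T, B4=E, B5=E, B6=F, B7=S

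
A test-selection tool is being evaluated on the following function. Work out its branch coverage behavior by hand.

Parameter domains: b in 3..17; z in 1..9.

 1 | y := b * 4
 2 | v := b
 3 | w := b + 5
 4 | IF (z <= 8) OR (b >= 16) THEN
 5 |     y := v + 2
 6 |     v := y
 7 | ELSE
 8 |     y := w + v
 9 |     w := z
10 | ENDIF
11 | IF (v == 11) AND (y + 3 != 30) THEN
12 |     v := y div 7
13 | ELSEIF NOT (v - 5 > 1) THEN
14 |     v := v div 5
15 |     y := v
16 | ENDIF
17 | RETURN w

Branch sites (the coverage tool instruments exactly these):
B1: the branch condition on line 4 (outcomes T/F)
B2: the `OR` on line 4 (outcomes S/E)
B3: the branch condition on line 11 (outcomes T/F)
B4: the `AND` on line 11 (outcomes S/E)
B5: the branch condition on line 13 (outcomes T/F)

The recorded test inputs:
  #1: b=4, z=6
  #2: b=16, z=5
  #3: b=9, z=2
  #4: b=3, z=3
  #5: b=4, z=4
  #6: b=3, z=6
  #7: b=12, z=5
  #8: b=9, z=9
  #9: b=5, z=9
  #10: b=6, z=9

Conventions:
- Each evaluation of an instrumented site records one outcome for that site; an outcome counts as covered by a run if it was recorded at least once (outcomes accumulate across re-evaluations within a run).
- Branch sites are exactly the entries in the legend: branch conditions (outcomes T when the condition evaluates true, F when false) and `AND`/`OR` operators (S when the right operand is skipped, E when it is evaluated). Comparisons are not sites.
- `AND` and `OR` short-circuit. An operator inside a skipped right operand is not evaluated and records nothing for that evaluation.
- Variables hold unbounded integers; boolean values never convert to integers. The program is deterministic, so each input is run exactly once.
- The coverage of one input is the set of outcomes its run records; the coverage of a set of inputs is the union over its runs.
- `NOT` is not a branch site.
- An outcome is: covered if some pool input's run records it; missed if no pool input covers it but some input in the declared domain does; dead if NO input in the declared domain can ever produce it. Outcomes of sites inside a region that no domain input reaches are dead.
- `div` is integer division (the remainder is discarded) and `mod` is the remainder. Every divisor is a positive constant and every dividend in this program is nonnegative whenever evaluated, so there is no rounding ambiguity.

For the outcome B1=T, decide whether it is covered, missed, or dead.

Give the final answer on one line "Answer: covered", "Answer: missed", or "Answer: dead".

B1=T is recorded by pool input(s) 1, 2, 3, 4, 5, 6, 7 -> covered

Answer: covered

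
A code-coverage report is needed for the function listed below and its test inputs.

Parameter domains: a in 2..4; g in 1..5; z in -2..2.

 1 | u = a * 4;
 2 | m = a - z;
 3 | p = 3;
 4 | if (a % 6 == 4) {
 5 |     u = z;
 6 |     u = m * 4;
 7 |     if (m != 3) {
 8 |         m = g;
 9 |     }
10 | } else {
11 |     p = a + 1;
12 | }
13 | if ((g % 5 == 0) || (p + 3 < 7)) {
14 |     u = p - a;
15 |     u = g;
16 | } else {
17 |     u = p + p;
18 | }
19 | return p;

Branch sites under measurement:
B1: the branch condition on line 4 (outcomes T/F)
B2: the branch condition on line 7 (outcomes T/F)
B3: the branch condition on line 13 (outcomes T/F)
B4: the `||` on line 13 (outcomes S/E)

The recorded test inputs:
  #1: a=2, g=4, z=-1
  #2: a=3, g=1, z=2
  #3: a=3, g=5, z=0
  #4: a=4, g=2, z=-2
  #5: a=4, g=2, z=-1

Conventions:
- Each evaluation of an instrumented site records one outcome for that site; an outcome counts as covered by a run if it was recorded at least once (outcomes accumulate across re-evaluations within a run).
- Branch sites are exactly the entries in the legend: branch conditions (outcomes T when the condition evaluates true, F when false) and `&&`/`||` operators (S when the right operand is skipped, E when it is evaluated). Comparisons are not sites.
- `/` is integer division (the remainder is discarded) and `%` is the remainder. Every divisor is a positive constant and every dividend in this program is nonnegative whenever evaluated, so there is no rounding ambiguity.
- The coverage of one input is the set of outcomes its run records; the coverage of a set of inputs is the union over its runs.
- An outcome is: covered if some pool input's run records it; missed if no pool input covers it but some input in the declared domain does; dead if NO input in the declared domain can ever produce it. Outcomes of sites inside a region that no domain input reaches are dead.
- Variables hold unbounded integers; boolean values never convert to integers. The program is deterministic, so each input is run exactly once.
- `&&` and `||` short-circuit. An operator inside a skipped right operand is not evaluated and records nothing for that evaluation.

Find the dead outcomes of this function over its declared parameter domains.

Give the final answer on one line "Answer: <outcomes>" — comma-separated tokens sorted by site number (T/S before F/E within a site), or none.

running all 75 domain inputs and tallying outcomes:
  reachable outcomes have witnesses, e.g. B1=T (e.g. a=4, g=1, z=-2), B1=F (e.g. a=2, g=1, z=-2), B2=T (e.g. a=4, g=1, z=-2), B2=F (e.g. a=4, g=1, z=1)

Answer: none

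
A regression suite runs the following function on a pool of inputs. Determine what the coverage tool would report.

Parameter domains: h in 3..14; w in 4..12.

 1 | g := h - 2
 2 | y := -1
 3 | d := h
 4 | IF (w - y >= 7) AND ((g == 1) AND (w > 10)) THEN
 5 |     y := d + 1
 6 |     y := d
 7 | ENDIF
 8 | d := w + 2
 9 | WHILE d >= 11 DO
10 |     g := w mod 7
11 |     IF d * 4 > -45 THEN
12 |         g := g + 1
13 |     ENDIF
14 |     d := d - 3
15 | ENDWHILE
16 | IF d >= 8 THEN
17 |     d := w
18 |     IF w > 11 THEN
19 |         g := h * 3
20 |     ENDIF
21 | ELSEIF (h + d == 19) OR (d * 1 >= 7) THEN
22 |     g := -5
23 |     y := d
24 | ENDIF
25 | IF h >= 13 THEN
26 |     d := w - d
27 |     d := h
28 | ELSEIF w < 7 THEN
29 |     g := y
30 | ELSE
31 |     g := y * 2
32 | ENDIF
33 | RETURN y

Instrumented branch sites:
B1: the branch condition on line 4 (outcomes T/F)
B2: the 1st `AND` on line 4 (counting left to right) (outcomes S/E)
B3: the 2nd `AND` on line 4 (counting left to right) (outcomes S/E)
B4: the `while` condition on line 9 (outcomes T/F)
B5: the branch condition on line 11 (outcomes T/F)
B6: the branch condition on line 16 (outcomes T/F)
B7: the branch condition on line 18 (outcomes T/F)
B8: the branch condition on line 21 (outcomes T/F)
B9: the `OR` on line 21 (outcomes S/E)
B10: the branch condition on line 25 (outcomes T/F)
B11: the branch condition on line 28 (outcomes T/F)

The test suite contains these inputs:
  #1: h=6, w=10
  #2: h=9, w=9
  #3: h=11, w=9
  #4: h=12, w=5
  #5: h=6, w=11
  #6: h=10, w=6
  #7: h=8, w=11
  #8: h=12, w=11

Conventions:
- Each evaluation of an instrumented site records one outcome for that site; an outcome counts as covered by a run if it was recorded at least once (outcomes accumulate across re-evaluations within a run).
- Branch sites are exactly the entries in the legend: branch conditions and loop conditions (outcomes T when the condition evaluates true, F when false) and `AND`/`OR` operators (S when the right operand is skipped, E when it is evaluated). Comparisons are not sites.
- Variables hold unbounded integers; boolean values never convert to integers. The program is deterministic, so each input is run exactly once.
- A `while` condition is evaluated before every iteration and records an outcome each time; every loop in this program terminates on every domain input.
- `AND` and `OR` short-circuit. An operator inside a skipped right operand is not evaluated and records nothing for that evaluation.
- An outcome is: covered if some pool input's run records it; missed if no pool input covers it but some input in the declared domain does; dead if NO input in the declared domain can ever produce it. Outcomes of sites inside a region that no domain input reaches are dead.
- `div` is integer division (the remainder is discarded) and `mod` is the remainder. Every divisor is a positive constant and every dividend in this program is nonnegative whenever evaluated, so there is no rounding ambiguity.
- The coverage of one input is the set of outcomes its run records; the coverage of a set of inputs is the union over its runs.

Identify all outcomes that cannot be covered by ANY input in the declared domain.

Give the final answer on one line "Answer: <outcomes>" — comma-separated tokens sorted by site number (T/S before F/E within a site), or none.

running all 108 domain inputs and tallying outcomes:
  B5=F: no domain input ever produces it -> dead
  reachable outcomes have witnesses, e.g. B1=T (e.g. h=3, w=11), B1=F (e.g. h=3, w=4), B2=S (e.g. h=3, w=4), B2=E (e.g. h=3, w=6)

Answer: B5=F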